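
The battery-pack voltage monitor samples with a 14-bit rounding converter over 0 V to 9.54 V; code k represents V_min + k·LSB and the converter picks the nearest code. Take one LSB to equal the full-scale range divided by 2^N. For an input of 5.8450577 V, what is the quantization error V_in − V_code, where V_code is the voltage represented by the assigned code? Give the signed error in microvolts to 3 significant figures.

Range is 9.54 V. LSB = 9.54 V / 2^14 ≈ 0.5823 mV.
Position in LSBs: (5.8450577 − (0)) × 16384/9.54 = 10038.3045; rounding gives k = 10038.
V_code = V_min + k × range/2^14 = 0 + 10038 × 9.54/16384 = 5.8448803711 V.
Error = V_in − V_code = 5.8450577 − (5.8448803711) = +177 µV.

+177 µV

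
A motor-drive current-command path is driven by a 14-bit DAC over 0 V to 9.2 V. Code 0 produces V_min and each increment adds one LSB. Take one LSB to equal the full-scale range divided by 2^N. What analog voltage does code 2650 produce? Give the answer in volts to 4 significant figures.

V_FS = 9.2 V. LSB = 9.2 V / 2^14.
V_out = 0 + 2650 × (9.2/16384) V
      = 0 V + 1.48804 V = 1.48804 V.

1.488 V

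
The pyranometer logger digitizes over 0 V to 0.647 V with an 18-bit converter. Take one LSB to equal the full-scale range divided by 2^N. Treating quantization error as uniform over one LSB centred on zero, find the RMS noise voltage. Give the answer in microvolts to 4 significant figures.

0.7125 µV

Full-scale range = 0.647 V.
LSB = 0.647 V ÷ 2^18 = 0.647/262144 V = 2.46811 µV.
V_rms = LSB/√12 = 2.46811 µV / √12 = 0.7125 µV.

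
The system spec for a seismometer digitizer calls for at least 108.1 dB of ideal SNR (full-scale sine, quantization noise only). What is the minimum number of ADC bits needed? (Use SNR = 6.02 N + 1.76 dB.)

Solving 6.02 N ≥ 108.1 − 1.76: N ≥ 17.664. Round up → N = 18.

18 bits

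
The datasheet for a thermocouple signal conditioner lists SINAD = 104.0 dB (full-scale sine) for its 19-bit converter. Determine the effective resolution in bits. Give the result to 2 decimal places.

Inverting SNR = 6.02 N + 1.76: N_eff = (104.0 − 1.76)/6.02 = 16.9834.

16.98 bits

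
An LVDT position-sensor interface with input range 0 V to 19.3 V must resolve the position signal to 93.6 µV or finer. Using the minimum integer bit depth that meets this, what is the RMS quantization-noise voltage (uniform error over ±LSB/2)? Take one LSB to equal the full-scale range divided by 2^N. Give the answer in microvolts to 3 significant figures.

21.3 µV

V_FS = 19.3 V.
Levels needed ≥ 19.3/93.6 µV = 206200. 2^18 = 262144 suffices, so N_min = 18.
Step size = 19.3/262144 V = 73.624 µV.
σ_q = LSB/√12 = 73.624 µV/3.4641 = 21.3 µV.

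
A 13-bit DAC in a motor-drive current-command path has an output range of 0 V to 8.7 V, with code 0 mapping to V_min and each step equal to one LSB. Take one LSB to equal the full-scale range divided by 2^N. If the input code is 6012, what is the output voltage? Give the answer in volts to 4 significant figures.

6.385 V

Range is 8.7 V. LSB = 8.7 V / 2^13.
Output = V_min + (6012/8192) × range = 0 + 0.733887 × 8.7 V
      = 0 V + 6.38481 V = 6.38481 V.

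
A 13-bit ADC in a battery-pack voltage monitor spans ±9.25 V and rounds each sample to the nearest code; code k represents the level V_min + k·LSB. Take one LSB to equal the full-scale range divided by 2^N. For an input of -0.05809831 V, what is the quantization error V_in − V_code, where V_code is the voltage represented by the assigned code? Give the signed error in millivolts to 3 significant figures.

The full-scale span is 9.25 − (-9.25) = 18.5 V. LSB = 18.5 V / 2^13 ≈ 2.258 mV.
(-0.05809831 − (-9.25)) / LSB = 9.19190169 × 8192/18.5 = 4070.2734. Nearest integer: k = 4070.
Reconstructed level: -9.25 + 4070 × 18.5/8192 V = -0.05871582031 V.
V_in − V_code = -0.05809831 − (-0.05871582031) = +0.618 mV.

+0.618 mV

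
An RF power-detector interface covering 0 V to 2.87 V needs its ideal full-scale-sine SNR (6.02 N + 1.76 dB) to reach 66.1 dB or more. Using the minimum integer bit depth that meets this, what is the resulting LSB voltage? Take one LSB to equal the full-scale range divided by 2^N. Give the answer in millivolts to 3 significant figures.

1.40 mV

Full-scale range = 2.87 V.
Required N = ⌈(66.1 − 1.76)/6.02⌉ = ⌈10.688⌉ = 11.
Step size = 2.87/2048 V = 1.40 mV.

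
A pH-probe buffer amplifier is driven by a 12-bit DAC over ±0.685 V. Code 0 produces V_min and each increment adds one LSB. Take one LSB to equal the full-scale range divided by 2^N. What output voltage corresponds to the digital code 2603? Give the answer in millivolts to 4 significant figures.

185.6 mV

Full-scale range = 0.685 V − (-0.685 V) = 1.37 V. LSB = 1.37 V / 2^12.
V_out = V_min + code × LSB = -0.685 V + 2603 × 1.37 V / 4096
      = -0.685 + 0.870632 = 0.185632 V.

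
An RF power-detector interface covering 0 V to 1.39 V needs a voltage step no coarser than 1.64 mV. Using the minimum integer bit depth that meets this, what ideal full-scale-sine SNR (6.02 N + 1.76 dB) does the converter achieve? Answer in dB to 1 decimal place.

Full-scale range = 1.39 V.
1.39 V / 1.64 mV = 847.6. Since 2^9 = 512 and 2^10 = 1024, N = 10.
SNR = 6.02 × 10 + 1.76 = 61.96 dB.

62.0 dB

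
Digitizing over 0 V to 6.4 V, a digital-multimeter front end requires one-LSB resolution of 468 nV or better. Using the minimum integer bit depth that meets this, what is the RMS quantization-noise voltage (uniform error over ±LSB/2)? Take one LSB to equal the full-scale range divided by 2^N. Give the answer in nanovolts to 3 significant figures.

110 nV

Span = 6.4 V.
Required number of levels: 6.4/468 nV = 1.3675e7; smallest N with 2^N ≥ that is 24.
LSB = 6.4 V ÷ 2^24 = 6.4/16777216 V = 381.47 nV.
σ_q = LSB/√12 = 381.47 nV/3.4641 = 110 nV.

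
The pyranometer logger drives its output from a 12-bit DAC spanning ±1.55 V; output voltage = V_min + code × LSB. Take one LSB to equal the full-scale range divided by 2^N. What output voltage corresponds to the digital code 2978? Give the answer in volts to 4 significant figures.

The full-scale span is 1.55 − (-1.55) = 3.1 V. LSB = 3.1 V / 2^12.
V_out = V_min + code × LSB = -1.55 V + 2978 × 3.1 V / 4096
      = -1.55 V + 2.25386 V = 0.703857 V.

0.7039 V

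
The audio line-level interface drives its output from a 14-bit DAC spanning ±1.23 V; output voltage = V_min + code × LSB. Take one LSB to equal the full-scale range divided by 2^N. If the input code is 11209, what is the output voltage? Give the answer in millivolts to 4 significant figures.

453.0 mV

Full-scale range = 1.23 V − (-1.23 V) = 2.46 V. LSB = 2.46 V / 2^14.
Output = V_min + (11209/16384) × range = -1.23 + 0.684143 × 2.46 V
      = -1.23 + 1.68299 = 0.452992 V.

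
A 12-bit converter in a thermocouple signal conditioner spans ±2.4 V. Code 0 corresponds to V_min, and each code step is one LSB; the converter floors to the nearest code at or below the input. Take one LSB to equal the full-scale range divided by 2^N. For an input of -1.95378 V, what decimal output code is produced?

380

Full-scale range = 2.4 V − (-2.4 V) = 4.8 V. LSB = 4.8 V / 2^12 ≈ 1.172 mV.
V_in − V_min = -1.95378 − (-2.4) = 0.44622 V.
Divide by LSB: 0.44622 × 4096/4.8 = 380.7744.
Truncating gives code 380.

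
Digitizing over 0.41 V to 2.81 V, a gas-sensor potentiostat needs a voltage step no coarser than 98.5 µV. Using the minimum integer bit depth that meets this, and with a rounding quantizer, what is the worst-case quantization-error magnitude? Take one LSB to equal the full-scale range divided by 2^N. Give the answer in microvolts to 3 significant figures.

36.6 µV

The full-scale span is 2.81 − (0.41) = 2.4 V.
Levels needed ≥ 2.4/98.5 µV = 24370. 2^15 = 32768 suffices, so N_min = 15.
LSB = 2.4 V ÷ 2^15 = 2.4/32768 V = 73.242 µV.
Max error for round-to-nearest is LSB/2 = 36.6 µV.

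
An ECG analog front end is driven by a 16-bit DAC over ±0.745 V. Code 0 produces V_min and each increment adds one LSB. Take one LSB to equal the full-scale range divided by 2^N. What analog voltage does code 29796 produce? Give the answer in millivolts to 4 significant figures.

Span: 0.745 V − (-0.745 V) = 1.49 V. LSB = 1.49 V / 2^16.
Output = V_min + (29796/65536) × range = -0.745 + 0.454651 × 1.49 V
      = -0.745 + 0.677430 = -0.0675702 V.

-67.57 mV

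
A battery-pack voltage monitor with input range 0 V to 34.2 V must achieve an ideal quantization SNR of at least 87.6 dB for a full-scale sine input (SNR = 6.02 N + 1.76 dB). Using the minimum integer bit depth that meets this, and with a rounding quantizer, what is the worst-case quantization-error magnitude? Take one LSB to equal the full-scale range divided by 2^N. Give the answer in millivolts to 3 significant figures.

0.522 mV

Range is 34.2 V.
6.02 N + 1.76 ≥ 87.6 gives N ≥ 14.259, so the minimum integer is 15.
Step size = 34.2/32768 V = 1.0437 mV.
Half an LSB is 0.522 mV.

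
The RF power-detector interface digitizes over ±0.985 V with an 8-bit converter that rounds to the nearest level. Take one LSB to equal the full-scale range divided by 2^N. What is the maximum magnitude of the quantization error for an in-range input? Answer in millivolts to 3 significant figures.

Range = 0.985 − (-0.985) = 1.97 V.
Step size = 1.97/256 V = 7.6953 mV.
Worst-case error for round-to-nearest is half an LSB: 3.85 mV.

3.85 mV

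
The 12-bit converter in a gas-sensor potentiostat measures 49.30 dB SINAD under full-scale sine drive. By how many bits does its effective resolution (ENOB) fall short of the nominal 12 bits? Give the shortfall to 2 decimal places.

Effective bits = (49.30 − 1.76)/6.02 = 7.8970.
Shortfall = 12 − 7.8970 = 4.1030 bits.

4.10 bits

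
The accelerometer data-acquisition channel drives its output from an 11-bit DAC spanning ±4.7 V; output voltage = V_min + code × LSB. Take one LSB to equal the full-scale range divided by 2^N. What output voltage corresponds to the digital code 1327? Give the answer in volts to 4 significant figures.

1.391 V

The full-scale span is 4.7 − (-4.7) = 9.4 V. LSB = 9.4 V / 2^11.
V_out = V_min + code × LSB = -4.7 V + 1327 × 9.4 V / 2048
      = -4.7 + 6.09072 = 1.39072 V.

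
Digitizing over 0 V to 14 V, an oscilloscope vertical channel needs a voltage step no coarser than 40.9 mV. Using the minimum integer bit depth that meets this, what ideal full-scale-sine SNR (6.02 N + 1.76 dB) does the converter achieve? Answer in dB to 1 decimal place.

Range is 14 V.
14 V / 40.9 mV = 342.3. Since 2^8 = 256 and 2^9 = 512, N = 9.
SNR = 6.02 × 9 + 1.76 = 55.94 dB.

55.9 dB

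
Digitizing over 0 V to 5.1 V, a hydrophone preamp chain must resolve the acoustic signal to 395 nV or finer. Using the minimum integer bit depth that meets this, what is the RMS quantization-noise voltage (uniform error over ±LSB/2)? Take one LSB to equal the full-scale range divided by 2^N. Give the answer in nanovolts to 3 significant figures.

87.8 nV

Span = 5.1 V.
Need 2^N ≥ 5.1 V / 395 nV = 1.291e7 → N_min = 24.
LSB = 5.1 V / 2^24 = 303.98 nV.
V_rms = LSB/√12 = 87.8 nV.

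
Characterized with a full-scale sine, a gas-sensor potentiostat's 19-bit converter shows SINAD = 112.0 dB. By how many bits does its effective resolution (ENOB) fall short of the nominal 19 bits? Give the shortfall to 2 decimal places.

N_eff = (112.0 − 1.76)/6.02 = 18.3123 bits.
19 − 18.3123 = 0.69 bits below nominal.

0.69 bits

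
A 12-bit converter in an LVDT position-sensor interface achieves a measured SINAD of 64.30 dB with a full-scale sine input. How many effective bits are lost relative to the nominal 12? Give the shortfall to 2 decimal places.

N_eff = (64.30 − 1.76)/6.02 = 10.3887 bits.
12 − 10.3887 = 1.61 bits below nominal.

1.61 bits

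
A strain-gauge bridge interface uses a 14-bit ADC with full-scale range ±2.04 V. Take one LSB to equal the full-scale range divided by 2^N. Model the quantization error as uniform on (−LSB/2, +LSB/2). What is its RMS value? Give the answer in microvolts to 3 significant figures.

The full-scale span is 2.04 − (-2.04) = 4.08 V.
Step size = 4.08/16384 V = 249.02 µV.
RMS of a uniform error over width LSB is LSB/√12 = 71.9 µV.

71.9 µV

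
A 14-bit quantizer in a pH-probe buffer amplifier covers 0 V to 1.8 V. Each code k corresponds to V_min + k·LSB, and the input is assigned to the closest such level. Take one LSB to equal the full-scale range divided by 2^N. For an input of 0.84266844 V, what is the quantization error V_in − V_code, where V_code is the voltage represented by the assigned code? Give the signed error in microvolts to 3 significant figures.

V_FS = 1.8 V. LSB = 1.8 V / 2^14 ≈ 109.9 µV.
(V_in − V_min)/LSB = (0.84266844 − (0)) × 16384/1.8 = 7670.1554 → nearest code k = 7670.
Reconstructed level: 0 + 7670 × 1.8/16384 V = 0.84265136719 V.
V_in − V_code = 0.84266844 − (0.84265136719) = +17.1 µV.

+17.1 µV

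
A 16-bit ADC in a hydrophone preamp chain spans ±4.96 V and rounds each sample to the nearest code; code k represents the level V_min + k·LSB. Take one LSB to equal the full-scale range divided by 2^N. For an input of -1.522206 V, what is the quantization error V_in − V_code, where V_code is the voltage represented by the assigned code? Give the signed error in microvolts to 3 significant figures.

Range = 4.96 − (-4.96) = 9.92 V. LSB = 9.92 V / 2^16 ≈ 151.4 µV.
(V_in − V_min)/LSB = (-1.522206 − (-4.96)) × 65536/9.92 = 22711.6197 → nearest code k = 22712.
V_code = V_min + k × range/2^16 = -4.96 + 22712 × 9.92/65536 = -1.5221484375 V.
V_in − V_code = -1.522206 − (-1.5221484375) = −57.6 µV.

−57.6 µV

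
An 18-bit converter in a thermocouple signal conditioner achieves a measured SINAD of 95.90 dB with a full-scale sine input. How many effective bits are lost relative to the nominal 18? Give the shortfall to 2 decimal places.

2.36 bits

ENOB = (SINAD − 1.76)/6.02 = (95.90 − 1.76)/6.02 = 15.6379 bits.
Shortfall = 18 − 15.6379 = 2.3621 bits.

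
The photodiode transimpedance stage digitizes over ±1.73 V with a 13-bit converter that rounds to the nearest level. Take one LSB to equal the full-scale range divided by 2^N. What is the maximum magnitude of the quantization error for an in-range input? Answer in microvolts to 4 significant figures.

Full-scale range = 1.73 V − (-1.73 V) = 3.46 V.
Step size = 3.46/8192 V = 422.363 µV.
A rounding quantizer has |error| ≤ LSB/2 = 211.2 µV.

211.2 µV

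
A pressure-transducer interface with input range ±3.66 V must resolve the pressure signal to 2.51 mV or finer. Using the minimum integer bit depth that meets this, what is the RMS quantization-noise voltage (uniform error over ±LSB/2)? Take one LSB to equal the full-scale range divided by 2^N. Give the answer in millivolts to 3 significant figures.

0.516 mV

Span: 3.66 V − (-3.66 V) = 7.32 V.
Required number of levels: 7.32/2.51 mV = 2916.3; smallest N with 2^N ≥ that is 12.
One LSB is 7.32 V / 4096 = 1.7871 mV.
V_rms = LSB/√12 = 0.516 mV.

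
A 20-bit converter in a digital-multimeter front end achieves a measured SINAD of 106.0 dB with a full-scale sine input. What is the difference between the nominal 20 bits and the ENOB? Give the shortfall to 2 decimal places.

2.68 bits

Effective bits = (106.0 − 1.76)/6.02 = 17.3156.
20 − 17.3156 = 2.68 bits below nominal.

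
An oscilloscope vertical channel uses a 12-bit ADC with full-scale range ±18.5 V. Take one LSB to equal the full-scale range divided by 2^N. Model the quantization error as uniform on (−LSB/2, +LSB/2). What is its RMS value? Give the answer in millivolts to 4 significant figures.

Range = 18.5 − (-18.5) = 37 V.
Step size = 37/4096 V = 9.03320 mV.
RMS of a uniform error over width LSB is LSB/√12 = 2.608 mV.

2.608 mV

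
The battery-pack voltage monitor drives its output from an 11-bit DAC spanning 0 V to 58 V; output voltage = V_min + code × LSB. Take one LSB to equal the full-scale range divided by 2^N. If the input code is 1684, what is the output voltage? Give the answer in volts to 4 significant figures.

47.69 V

Span = 58 V. LSB = 58 V / 2^11.
V_out = 0 + 1684 × (58/2048) V
      = 0 + 47.6914 = 47.6914 V.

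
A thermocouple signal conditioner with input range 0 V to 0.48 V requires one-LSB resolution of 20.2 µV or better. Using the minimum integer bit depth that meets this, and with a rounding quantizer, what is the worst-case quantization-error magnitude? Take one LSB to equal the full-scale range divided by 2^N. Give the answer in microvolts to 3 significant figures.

Range is 0.48 V.
0.48 V / 20.2 µV = 23760. Since 2^14 = 16384 and 2^15 = 32768, N = 15.
One LSB is 0.48 V / 32768 = 14.648 µV.
Half an LSB is 7.32 µV.

7.32 µV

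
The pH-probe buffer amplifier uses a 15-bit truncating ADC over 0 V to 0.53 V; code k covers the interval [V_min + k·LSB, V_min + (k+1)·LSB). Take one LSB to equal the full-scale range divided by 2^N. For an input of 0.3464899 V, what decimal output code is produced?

21422

Range is 0.53 V. LSB = 0.53 V / 2^15 ≈ 16.17 µV.
V_in − V_min = 0.3464899 − (0) = 0.3464899 V.
Divide by LSB: 0.3464899 × 32768/0.53 = 21422.2284.
Truncating gives code 21422.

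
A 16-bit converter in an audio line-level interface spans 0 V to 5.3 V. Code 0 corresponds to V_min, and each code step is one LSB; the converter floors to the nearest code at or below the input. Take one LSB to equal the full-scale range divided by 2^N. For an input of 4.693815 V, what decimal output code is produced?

58040

Span = 5.3 V. LSB = 5.3 V / 2^16 ≈ 80.87 µV.
code = ⌊(V_in − V_min)/LSB⌋ = ⌊(V_in − V_min) × 2^16 / range⌋
     = ⌊(4.693815 − (0)) × 65536 / 5.3⌋ = ⌊4.693815 × 65536/5.3⌋
     = ⌊58040.351⌋ = 58040.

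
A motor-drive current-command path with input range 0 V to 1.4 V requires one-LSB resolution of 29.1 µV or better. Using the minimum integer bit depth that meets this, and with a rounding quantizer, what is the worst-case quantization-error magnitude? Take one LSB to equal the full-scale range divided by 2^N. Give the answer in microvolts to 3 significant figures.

V_FS = 1.4 V.
Levels needed ≥ 1.4/29.1 µV = 48110. 2^16 = 65536 suffices, so N_min = 16.
One LSB is 1.4 V / 65536 = 21.362 µV.
|e|_max = LSB/2 = 10.7 µV.

10.7 µV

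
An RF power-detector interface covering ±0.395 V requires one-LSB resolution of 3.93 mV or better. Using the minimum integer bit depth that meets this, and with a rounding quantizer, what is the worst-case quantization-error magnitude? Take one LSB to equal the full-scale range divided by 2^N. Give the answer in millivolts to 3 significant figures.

1.54 mV

The full-scale span is 0.395 − (-0.395) = 0.79 V.
Levels needed ≥ 0.79/3.93 mV = 201.0. 2^8 = 256 suffices, so N_min = 8.
LSB = 0.79 V ÷ 2^8 = 0.79/256 V = 3.0859 mV.
Half an LSB is 1.54 mV.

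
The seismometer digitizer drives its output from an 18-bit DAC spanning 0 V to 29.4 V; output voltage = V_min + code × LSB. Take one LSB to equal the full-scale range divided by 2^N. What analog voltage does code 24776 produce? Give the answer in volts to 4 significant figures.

2.779 V

Full-scale range = 29.4 V. LSB = 29.4 V / 2^18.
V_out = 0 + 24776 × (29.4/262144) V
      = 0 + 2.77868 = 2.77868 V.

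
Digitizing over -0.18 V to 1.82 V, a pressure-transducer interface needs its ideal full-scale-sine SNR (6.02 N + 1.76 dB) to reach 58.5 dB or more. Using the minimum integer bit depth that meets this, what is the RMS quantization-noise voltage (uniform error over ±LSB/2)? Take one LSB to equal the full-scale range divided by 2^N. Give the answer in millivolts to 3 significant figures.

0.564 mV

The full-scale span is 1.82 − (-0.18) = 2 V.
Required N = ⌈(58.5 − 1.76)/6.02⌉ = ⌈9.425⌉ = 10.
LSB = 2 V ÷ 2^10 = 2/1024 V = 1.9531 mV.
RMS noise = LSB/√12 = 0.564 mV.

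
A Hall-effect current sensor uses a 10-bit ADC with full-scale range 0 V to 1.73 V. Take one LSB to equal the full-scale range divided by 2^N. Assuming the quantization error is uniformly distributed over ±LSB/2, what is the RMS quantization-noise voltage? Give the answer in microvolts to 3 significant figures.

488 µV

Range is 1.73 V.
One LSB is 1.73 V / 1024 = 1.6895 mV.
For a uniform distribution on [−LSB/2, +LSB/2], V_rms = LSB/√12 = 1.6895 mV/3.4641 = 488 µV.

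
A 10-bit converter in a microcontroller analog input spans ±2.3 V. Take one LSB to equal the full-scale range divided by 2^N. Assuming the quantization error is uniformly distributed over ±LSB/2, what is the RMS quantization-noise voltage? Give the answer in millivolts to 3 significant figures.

Full-scale range = 2.3 V − (-2.3 V) = 4.6 V.
One LSB is 4.6 V / 1024 = 4.4922 mV.
RMS of a uniform error over width LSB is LSB/√12 = 1.30 mV.

1.30 mV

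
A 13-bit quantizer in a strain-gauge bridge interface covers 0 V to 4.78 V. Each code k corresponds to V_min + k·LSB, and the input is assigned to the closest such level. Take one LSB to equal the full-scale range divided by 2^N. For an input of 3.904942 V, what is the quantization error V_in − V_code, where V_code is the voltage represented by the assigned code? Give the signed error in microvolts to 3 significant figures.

+186 µV

Range is 4.78 V. LSB = 4.78 V / 2^13 ≈ 0.5835 mV.
Position in LSBs: (3.904942 − (0)) × 8192/4.78 = 6692.3190; rounding gives k = 6692.
Reconstructed level: 0 + 6692 × 4.78/8192 V = 3.904755859 V.
V_in − V_code = 3.904942 − (3.904755859) = +186 µV.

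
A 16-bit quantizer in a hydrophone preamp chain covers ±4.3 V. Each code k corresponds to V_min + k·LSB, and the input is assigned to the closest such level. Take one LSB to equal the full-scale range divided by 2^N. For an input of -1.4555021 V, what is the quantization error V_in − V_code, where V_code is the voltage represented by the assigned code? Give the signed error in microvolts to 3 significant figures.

+52.1 µV

Full-scale range = 4.3 V − (-4.3 V) = 8.6 V. LSB = 8.6 V / 2^16 ≈ 131.2 µV.
(-1.4555021 − (-4.3)) / LSB = 2.8444979 × 65536/8.6 = 21676.3970. Nearest integer: k = 21676.
V_code = -4.3 + (21676/65536) × 8.6 = -1.4555541992 V.
e = -1.4555021 − (-1.4555541992) = +52.1 µV.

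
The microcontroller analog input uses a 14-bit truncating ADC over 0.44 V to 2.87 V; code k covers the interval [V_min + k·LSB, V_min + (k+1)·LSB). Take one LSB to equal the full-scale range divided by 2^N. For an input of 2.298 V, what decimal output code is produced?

12527

Span: 2.87 V − (0.44 V) = 2.43 V. LSB = 2.43 V / 2^14 ≈ 148.3 µV.
V_in − V_min = 2.298 − (0.44) = 1.858 V.
Divide by LSB: 1.858 × 16384/2.43 = 12527.3547.
Truncating gives code 12527.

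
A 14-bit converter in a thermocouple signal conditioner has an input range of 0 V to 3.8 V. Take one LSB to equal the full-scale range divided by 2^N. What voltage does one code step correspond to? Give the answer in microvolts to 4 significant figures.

V_FS = 3.8 V.
2^14 = 16384 levels.
One LSB is 3.8 V / 16384 = 231.9 µV.

231.9 µV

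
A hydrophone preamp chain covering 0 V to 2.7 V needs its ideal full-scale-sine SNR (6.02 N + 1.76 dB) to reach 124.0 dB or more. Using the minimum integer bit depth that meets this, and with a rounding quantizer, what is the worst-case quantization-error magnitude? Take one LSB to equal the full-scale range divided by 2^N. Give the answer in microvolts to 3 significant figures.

V_FS = 2.7 V.
6.02 N + 1.76 ≥ 124.0 gives N ≥ 20.306, so the minimum integer is 21.
One LSB is 2.7 V / 2097152 = 1.2875 µV.
Half an LSB is 0.644 µV.

0.644 µV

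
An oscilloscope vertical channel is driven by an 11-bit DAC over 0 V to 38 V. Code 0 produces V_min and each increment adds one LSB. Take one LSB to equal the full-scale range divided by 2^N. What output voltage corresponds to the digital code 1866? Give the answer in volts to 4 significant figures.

V_FS = 38 V. LSB = 38 V / 2^11.
V_out = 0 + 1866 × (38/2048) V
      = 0 + 34.6230 = 34.6230 V.

34.62 V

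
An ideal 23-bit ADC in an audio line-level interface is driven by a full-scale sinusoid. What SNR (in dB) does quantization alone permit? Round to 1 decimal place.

140.2 dB

6.02(23) + 1.76 = 138.46 + 1.76 = 140.22 dB.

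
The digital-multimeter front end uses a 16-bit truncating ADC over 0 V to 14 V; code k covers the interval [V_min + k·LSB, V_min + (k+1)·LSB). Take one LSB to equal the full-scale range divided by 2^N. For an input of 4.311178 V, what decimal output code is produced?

Span = 14 V. LSB = 14 V / 2^16 ≈ 213.6 µV.
code = ⌊(V_in − V_min)/LSB⌋ = ⌊(V_in − V_min) × 2^16 / range⌋
     = ⌊(4.311178 − (0)) × 65536 / 14⌋ = ⌊4.311178 × 65536/14⌋
     = ⌊20181.240⌋ = 20181.

20181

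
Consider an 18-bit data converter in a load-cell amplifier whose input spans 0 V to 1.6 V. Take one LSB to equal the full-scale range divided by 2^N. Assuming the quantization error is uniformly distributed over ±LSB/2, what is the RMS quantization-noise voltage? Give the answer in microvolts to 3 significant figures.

Range is 1.6 V.
Step size = 1.6/262144 V = 6.1035 µV.
For a uniform distribution on [−LSB/2, +LSB/2], V_rms = LSB/√12 = 6.1035 µV/3.4641 = 1.76 µV.

1.76 µV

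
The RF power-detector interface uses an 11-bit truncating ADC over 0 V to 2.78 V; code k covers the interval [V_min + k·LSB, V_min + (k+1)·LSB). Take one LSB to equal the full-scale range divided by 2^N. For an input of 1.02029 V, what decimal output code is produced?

Full-scale range = 2.78 V. LSB = 2.78 V / 2^11 ≈ 1.357 mV.
V_in − V_min = 1.02029 − (0) = 1.02029 V.
Divide by LSB: 1.02029 × 2048/2.78 = 751.6381.
Truncating gives code 751.

751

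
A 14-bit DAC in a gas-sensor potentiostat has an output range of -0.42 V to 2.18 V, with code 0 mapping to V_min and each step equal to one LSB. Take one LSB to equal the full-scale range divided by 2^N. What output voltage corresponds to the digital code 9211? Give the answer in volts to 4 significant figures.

Range = 2.18 − (-0.42) = 2.6 V. LSB = 2.6 V / 2^14.
V_out = -0.42 + 9211 × (2.6/16384) V
      = -0.42 + 1.46171 = 1.04171 V.

1.042 V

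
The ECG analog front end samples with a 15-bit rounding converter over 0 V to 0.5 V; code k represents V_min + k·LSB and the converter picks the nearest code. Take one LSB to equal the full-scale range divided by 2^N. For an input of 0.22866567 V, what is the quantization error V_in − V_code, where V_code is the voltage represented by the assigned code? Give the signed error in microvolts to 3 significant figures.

Range is 0.5 V. LSB = 0.5 V / 2^15 ≈ 15.26 µV.
(0.22866567 − (0)) / LSB = 0.22866567 × 32768/0.5 = 14985.8333. Nearest integer: k = 14986.
V_code = V_min + k × range/2^15 = 0 + 14986 × 0.5/32768 = 0.22866821289 V.
V_in − V_code = 0.22866567 − (0.22866821289) = −2.54 µV.

−2.54 µV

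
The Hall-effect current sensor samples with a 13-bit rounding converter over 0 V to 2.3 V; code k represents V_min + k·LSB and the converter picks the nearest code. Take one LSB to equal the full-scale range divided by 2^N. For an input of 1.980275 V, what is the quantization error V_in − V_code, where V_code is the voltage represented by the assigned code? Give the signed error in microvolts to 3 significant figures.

Range is 2.3 V. LSB = 2.3 V / 2^13 ≈ 280.8 µV.
(V_in − V_min)/LSB = (1.980275 − (0)) × 8192/2.3 = 7053.2230 → nearest code k = 7053.
Reconstructed level: 0 + 7053 × 2.3/8192 V = 1.980212402 V.
Error = V_in − V_code = 1.980275 − (1.980212402) = +62.6 µV.

+62.6 µV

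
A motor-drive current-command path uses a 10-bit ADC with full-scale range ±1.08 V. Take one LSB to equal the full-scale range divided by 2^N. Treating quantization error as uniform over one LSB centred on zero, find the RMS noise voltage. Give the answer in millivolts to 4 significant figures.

Full-scale range = 1.08 V − (-1.08 V) = 2.16 V.
LSB = 2.16 V / 2^10 = 2.10938 mV.
σ_q = LSB/√12 = 2.10938 mV/3.4641 = 0.6089 mV.

0.6089 mV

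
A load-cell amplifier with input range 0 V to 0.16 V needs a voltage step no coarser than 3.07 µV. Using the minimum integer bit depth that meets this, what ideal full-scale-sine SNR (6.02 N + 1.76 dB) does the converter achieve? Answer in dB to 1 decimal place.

Range is 0.16 V.
Required number of levels: 0.16/3.07 µV = 52117; smallest N with 2^N ≥ that is 16.
SNR = 6.02 × 16 + 1.76 = 98.08 dB.

98.1 dB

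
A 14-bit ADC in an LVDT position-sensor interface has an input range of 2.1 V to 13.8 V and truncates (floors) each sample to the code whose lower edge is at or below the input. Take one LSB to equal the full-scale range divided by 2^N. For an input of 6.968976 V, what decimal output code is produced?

Full-scale range = 13.8 V − (2.1 V) = 11.7 V. LSB = 11.7 V / 2^14 ≈ 0.7141 mV.
V_in − V_min = 6.968976 − (2.1) = 4.868976 V.
Divide by LSB: 4.868976 × 16384/11.7 = 6818.2310.
Truncating gives code 6818.

6818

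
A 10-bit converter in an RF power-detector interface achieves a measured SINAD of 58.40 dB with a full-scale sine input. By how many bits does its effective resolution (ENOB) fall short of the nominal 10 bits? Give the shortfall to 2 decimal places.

0.59 bits

N_eff = (58.40 − 1.76)/6.02 = 9.4086 bits.
10 − 9.4086 = 0.59 bits below nominal.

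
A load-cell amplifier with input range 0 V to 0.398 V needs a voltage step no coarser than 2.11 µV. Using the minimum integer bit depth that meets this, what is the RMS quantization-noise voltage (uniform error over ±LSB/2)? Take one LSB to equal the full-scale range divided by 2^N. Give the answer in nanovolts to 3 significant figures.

Span = 0.398 V.
0.398 V / 2.11 µV = 188600. Since 2^17 = 131072 and 2^18 = 262144, N = 18.
One LSB is 0.398 V / 262144 = 1.5182 µV.
V_rms = LSB/√12 = 438 nV.

438 nV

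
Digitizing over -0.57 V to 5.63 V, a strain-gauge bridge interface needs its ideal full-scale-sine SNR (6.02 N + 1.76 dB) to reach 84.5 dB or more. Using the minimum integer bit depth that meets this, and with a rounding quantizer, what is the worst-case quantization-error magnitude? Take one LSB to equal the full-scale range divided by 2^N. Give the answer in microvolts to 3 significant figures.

The full-scale span is 5.63 − (-0.57) = 6.2 V.
N ≥ (84.5 − 1.76)/6.02 = 13.744 → N_min = 14.
One LSB is 6.2 V / 16384 = 378.42 µV.
Max error for round-to-nearest is LSB/2 = 189 µV.

189 µV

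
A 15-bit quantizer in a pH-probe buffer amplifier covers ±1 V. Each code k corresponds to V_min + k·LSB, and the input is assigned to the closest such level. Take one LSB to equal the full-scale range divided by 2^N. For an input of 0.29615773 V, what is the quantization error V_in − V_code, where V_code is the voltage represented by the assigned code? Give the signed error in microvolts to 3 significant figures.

+15.2 µV

Span: 1 V − (-1 V) = 2 V. LSB = 2 V / 2^15 ≈ 61.04 µV.
(V_in − V_min)/LSB = (0.29615773 − (-1)) × 32768/2 = 21236.2482 → nearest code k = 21236.
V_code = -1 + (21236/32768) × 2 = 0.29614257813 V.
V_in − V_code = 0.29615773 − (0.29614257813) = +15.2 µV.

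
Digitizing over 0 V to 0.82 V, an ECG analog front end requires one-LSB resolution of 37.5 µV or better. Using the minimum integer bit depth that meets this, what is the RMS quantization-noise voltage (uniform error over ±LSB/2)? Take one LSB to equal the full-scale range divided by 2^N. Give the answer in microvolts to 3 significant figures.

Span = 0.82 V.
0.82 V / 37.5 µV = 21870. Since 2^14 = 16384 and 2^15 = 32768, N = 15.
Step size = 0.82/32768 V = 25.024 µV.
RMS noise = LSB/√12 = 7.22 µV.

7.22 µV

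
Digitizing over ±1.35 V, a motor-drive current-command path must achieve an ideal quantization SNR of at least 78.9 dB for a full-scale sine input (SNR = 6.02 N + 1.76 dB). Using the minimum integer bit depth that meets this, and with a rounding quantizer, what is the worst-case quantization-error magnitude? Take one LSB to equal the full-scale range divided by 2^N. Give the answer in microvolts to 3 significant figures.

165 µV

Range = 1.35 − (-1.35) = 2.7 V.
N ≥ (78.9 − 1.76)/6.02 = 12.814 → N_min = 13.
One LSB is 2.7 V / 8192 = 329.59 µV.
|e|_max = LSB/2 = 165 µV.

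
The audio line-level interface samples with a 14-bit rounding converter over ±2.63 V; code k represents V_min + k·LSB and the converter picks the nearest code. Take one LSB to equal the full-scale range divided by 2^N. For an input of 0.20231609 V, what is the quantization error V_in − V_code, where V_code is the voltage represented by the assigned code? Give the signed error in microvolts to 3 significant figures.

+57.8 µV

Span: 2.63 V − (-2.63 V) = 5.26 V. LSB = 5.26 V / 2^14 ≈ 321.0 µV.
(V_in − V_min)/LSB = (0.20231609 − (-2.63)) × 16384/5.26 = 8822.1800 → nearest code k = 8822.
V_code = -2.63 + (8822/16384) × 5.26 = 0.20225830078 V.
e = 0.20231609 − (0.20225830078) = +57.8 µV.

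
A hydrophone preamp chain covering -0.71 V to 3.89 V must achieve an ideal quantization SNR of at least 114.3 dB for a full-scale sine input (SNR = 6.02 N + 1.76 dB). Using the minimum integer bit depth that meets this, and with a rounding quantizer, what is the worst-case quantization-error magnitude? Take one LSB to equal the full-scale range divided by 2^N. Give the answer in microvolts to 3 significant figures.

4.39 µV

Full-scale range = 3.89 V − (-0.71 V) = 4.6 V.
6.02 N + 1.76 ≥ 114.3 gives N ≥ 18.694, so the minimum integer is 19.
LSB = 4.6 V / 2^19 = 8.7738 µV.
Max error for round-to-nearest is LSB/2 = 4.39 µV.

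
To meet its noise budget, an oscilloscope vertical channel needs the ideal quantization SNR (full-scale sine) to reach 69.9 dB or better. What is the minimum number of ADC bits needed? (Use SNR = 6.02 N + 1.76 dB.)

12 bits

Required N = ⌈(69.9 − 1.76)/6.02⌉ = ⌈11.319⌉ = 12.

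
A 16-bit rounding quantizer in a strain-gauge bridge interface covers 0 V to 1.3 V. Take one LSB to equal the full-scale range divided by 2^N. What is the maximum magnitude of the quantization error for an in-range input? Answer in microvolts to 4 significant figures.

9.918 µV

Range is 1.3 V.
Step size = 1.3/65536 V = 19.8364 µV.
A rounding quantizer has |error| ≤ LSB/2 = 9.918 µV.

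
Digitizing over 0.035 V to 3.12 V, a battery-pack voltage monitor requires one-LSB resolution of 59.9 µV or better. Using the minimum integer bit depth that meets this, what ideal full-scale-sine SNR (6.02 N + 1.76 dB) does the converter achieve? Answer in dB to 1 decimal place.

Span: 3.12 V − (0.035 V) = 3.085 V.
3.085 V / 59.9 µV = 51500. Since 2^15 = 32768 and 2^16 = 65536, N = 16.
Ideal SNR at N = 16: 6.02·16 + 1.76 = 98.1 dB.

98.1 dB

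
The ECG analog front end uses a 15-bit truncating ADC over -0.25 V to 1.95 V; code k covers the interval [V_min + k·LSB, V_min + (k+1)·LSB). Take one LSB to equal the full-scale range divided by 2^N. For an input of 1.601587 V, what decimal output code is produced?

Full-scale range = 1.95 V − (-0.25 V) = 2.2 V. LSB = 2.2 V / 2^15 ≈ 67.14 µV.
(V_in − V_min) × 2^15/range = (1.601587 − (-0.25)) × 32768/2.2 = 27578.547.
Floor → code = 27578.

27578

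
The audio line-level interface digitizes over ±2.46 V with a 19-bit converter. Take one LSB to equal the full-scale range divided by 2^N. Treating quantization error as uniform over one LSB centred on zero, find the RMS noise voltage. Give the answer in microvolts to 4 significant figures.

Full-scale range = 2.46 V − (-2.46 V) = 4.92 V.
LSB = 4.92 V ÷ 2^19 = 4.92/524288 V = 9.38416 µV.
For a uniform distribution on [−LSB/2, +LSB/2], V_rms = LSB/√12 = 9.38416 µV/3.4641 = 2.709 µV.

2.709 µV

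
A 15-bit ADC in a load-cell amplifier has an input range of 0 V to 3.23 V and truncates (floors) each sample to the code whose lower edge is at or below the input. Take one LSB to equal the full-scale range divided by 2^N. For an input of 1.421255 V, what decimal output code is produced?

14418

Span = 3.23 V. LSB = 3.23 V / 2^15 ≈ 98.57 µV.
V_in − V_min = 1.421255 − (0) = 1.421255 V.
Divide by LSB: 1.421255 × 32768/3.23 = 14418.4780.
Truncating gives code 14418.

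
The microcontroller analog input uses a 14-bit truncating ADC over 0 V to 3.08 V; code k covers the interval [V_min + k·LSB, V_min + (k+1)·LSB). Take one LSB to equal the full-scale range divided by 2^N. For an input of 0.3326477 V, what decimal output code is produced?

1769

Full-scale range = 3.08 V. LSB = 3.08 V / 2^14 ≈ 188.0 µV.
(V_in − V_min) × 2^14/range = (0.3326477 − (0)) × 16384/3.08 = 1769.513.
Floor → code = 1769.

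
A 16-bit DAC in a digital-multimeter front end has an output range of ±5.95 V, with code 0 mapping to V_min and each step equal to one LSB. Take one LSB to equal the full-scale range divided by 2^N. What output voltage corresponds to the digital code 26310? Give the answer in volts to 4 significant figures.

Full-scale range = 5.95 V − (-5.95 V) = 11.9 V. LSB = 11.9 V / 2^16.
V_out = -5.95 + 26310 × (11.9/65536) V
      = -5.95 + 4.77736 = -1.17264 V.

-1.173 V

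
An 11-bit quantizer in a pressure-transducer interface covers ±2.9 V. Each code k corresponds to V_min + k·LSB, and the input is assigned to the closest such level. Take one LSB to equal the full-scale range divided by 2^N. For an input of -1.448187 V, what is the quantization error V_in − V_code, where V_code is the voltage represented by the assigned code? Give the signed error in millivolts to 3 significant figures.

Span: 2.9 V − (-2.9 V) = 5.8 V. LSB = 5.8 V / 2^11 ≈ 2.832 mV.
(V_in − V_min)/LSB = (-1.448187 − (-2.9)) × 2048/5.8 = 512.6402 → nearest code k = 513.
V_code = V_min + k × range/2^11 = -2.9 + 513 × 5.8/2048 = -1.447167969 V.
Error = V_in − V_code = -1.448187 − (-1.447167969) = −1.02 mV.

−1.02 mV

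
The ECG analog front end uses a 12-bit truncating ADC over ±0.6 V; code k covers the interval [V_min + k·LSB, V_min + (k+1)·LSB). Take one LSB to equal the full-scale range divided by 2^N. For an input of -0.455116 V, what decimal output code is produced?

494

Span: 0.6 V − (-0.6 V) = 1.2 V. LSB = 1.2 V / 2^12 ≈ 293.0 µV.
V_in − V_min = -0.455116 − (-0.6) = 0.144884 V.
Divide by LSB: 0.144884 × 4096/1.2 = 494.5374.
Truncating gives code 494.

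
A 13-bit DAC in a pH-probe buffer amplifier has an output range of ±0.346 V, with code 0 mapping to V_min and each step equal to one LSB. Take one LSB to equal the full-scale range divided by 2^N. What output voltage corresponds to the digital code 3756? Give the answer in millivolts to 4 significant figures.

The full-scale span is 0.346 − (-0.346) = 0.692 V. LSB = 0.692 V / 2^13.
Output = V_min + (3756/8192) × range = -0.346 + 0.458496 × 0.692 V
      = -0.346 V + 0.317279 V = -0.0287207 V.

-28.72 mV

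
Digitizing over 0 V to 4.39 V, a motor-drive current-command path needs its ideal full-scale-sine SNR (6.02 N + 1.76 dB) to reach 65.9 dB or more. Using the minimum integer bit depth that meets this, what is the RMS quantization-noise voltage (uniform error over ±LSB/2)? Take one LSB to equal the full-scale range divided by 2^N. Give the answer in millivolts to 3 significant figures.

Range is 4.39 V.
Solving 6.02 N ≥ 65.9 − 1.76: N ≥ 10.654. Round up → N = 11.
Step size = 4.39/2048 V = 2.1436 mV.
V_rms = LSB/√12 = 0.619 mV.

0.619 mV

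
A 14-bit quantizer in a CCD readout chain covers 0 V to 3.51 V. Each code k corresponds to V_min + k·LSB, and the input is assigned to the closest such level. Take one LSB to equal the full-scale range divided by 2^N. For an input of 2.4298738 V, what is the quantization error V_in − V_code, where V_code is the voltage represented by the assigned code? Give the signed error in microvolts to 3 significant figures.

+38.6 µV

Span = 3.51 V. LSB = 3.51 V / 2^14 ≈ 214.2 µV.
(2.4298738 − (0)) / LSB = 2.4298738 × 16384/3.51 = 11342.1802. Nearest integer: k = 11342.
V_code = 0 + (11342/16384) × 3.51 = 2.4298352051 V.
V_in − V_code = 2.4298738 − (2.4298352051) = +38.6 µV.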